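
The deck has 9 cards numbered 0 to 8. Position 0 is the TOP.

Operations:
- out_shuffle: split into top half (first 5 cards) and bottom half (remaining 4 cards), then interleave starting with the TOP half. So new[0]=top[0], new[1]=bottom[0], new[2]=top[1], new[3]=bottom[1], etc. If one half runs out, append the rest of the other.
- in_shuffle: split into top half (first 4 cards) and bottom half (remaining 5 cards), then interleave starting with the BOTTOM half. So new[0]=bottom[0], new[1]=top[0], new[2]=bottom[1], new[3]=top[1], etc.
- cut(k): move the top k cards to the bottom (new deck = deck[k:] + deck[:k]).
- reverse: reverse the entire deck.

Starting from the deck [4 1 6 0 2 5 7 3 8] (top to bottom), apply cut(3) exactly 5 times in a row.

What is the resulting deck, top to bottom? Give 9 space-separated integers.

Answer: 7 3 8 4 1 6 0 2 5

Derivation:
After op 1 (cut(3)): [0 2 5 7 3 8 4 1 6]
After op 2 (cut(3)): [7 3 8 4 1 6 0 2 5]
After op 3 (cut(3)): [4 1 6 0 2 5 7 3 8]
After op 4 (cut(3)): [0 2 5 7 3 8 4 1 6]
After op 5 (cut(3)): [7 3 8 4 1 6 0 2 5]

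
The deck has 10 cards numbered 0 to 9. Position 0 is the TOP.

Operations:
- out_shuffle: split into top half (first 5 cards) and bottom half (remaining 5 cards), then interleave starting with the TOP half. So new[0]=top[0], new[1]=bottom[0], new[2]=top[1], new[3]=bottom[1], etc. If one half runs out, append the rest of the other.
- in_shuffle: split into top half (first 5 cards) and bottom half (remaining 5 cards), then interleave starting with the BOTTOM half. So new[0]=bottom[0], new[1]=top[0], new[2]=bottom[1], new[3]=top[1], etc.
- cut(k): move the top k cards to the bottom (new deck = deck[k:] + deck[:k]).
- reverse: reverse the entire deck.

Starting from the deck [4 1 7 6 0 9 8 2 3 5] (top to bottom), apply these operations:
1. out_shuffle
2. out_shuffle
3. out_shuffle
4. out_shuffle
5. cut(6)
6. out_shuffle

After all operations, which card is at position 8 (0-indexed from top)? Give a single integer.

Answer: 4

Derivation:
After op 1 (out_shuffle): [4 9 1 8 7 2 6 3 0 5]
After op 2 (out_shuffle): [4 2 9 6 1 3 8 0 7 5]
After op 3 (out_shuffle): [4 3 2 8 9 0 6 7 1 5]
After op 4 (out_shuffle): [4 0 3 6 2 7 8 1 9 5]
After op 5 (cut(6)): [8 1 9 5 4 0 3 6 2 7]
After op 6 (out_shuffle): [8 0 1 3 9 6 5 2 4 7]
Position 8: card 4.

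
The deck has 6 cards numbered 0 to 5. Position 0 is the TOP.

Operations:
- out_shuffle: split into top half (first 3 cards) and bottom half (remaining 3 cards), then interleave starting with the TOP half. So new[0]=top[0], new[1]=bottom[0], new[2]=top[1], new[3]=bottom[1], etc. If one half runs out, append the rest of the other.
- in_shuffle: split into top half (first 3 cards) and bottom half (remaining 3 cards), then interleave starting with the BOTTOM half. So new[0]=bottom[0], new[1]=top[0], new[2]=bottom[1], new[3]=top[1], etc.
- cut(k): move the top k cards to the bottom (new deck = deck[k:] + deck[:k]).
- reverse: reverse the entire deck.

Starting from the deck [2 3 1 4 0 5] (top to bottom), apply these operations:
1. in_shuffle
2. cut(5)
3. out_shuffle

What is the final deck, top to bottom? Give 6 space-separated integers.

After op 1 (in_shuffle): [4 2 0 3 5 1]
After op 2 (cut(5)): [1 4 2 0 3 5]
After op 3 (out_shuffle): [1 0 4 3 2 5]

Answer: 1 0 4 3 2 5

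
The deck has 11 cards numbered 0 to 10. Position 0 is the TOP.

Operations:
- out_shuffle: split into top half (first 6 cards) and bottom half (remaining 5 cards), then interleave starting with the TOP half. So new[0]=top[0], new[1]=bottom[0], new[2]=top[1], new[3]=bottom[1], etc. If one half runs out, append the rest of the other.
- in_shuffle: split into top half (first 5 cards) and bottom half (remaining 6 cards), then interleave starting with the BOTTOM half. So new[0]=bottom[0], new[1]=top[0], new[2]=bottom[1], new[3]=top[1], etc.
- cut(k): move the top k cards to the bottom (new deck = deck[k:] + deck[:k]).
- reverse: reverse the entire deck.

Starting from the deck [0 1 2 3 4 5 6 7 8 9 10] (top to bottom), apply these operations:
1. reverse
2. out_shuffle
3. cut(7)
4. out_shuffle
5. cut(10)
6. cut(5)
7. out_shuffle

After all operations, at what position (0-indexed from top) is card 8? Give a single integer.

Answer: 2

Derivation:
After op 1 (reverse): [10 9 8 7 6 5 4 3 2 1 0]
After op 2 (out_shuffle): [10 4 9 3 8 2 7 1 6 0 5]
After op 3 (cut(7)): [1 6 0 5 10 4 9 3 8 2 7]
After op 4 (out_shuffle): [1 9 6 3 0 8 5 2 10 7 4]
After op 5 (cut(10)): [4 1 9 6 3 0 8 5 2 10 7]
After op 6 (cut(5)): [0 8 5 2 10 7 4 1 9 6 3]
After op 7 (out_shuffle): [0 4 8 1 5 9 2 6 10 3 7]
Card 8 is at position 2.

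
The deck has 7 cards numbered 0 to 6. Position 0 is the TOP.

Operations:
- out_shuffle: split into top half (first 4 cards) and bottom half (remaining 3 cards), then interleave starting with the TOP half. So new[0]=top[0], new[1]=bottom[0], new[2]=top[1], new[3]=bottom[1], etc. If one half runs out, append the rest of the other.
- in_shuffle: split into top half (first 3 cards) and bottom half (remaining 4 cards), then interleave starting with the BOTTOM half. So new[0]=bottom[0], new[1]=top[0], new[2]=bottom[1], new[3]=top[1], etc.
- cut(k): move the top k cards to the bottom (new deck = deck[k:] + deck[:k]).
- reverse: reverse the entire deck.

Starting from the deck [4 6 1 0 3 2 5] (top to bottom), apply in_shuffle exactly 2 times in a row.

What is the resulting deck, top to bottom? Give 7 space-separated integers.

Answer: 6 0 2 4 1 3 5

Derivation:
After op 1 (in_shuffle): [0 4 3 6 2 1 5]
After op 2 (in_shuffle): [6 0 2 4 1 3 5]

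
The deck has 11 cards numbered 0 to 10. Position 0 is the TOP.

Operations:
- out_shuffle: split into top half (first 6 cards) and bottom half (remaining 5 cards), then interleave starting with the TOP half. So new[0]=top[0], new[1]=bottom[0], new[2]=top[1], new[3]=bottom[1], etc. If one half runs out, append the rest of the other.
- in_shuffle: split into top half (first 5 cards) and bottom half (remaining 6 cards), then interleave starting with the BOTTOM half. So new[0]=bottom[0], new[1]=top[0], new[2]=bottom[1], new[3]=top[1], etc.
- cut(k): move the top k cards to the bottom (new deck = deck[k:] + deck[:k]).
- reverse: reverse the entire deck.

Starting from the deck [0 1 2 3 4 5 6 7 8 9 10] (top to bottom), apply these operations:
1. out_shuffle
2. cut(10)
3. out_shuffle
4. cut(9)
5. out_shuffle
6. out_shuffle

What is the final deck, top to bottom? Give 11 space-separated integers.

Answer: 10 8 6 4 2 0 9 7 5 3 1

Derivation:
After op 1 (out_shuffle): [0 6 1 7 2 8 3 9 4 10 5]
After op 2 (cut(10)): [5 0 6 1 7 2 8 3 9 4 10]
After op 3 (out_shuffle): [5 8 0 3 6 9 1 4 7 10 2]
After op 4 (cut(9)): [10 2 5 8 0 3 6 9 1 4 7]
After op 5 (out_shuffle): [10 6 2 9 5 1 8 4 0 7 3]
After op 6 (out_shuffle): [10 8 6 4 2 0 9 7 5 3 1]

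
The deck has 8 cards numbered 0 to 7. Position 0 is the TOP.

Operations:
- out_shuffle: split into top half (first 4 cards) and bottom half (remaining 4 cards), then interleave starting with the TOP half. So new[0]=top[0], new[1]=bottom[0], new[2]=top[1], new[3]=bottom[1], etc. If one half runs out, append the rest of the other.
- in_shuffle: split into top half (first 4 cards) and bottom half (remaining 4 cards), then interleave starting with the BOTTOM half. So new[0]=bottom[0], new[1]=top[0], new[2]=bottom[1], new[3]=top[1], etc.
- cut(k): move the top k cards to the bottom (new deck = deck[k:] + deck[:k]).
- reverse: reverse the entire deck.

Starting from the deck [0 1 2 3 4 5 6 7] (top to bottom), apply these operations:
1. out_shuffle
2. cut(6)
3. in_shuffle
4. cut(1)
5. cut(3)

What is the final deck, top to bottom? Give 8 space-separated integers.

After op 1 (out_shuffle): [0 4 1 5 2 6 3 7]
After op 2 (cut(6)): [3 7 0 4 1 5 2 6]
After op 3 (in_shuffle): [1 3 5 7 2 0 6 4]
After op 4 (cut(1)): [3 5 7 2 0 6 4 1]
After op 5 (cut(3)): [2 0 6 4 1 3 5 7]

Answer: 2 0 6 4 1 3 5 7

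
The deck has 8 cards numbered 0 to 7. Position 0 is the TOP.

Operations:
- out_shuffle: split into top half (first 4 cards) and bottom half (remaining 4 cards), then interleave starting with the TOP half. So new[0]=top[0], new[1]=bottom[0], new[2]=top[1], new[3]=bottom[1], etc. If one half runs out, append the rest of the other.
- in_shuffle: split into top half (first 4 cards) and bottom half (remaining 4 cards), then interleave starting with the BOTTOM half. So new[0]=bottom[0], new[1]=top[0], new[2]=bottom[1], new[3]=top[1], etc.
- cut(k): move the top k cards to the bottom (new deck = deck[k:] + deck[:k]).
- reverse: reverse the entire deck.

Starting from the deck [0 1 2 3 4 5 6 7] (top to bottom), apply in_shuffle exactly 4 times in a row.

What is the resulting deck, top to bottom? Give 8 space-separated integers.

After op 1 (in_shuffle): [4 0 5 1 6 2 7 3]
After op 2 (in_shuffle): [6 4 2 0 7 5 3 1]
After op 3 (in_shuffle): [7 6 5 4 3 2 1 0]
After op 4 (in_shuffle): [3 7 2 6 1 5 0 4]

Answer: 3 7 2 6 1 5 0 4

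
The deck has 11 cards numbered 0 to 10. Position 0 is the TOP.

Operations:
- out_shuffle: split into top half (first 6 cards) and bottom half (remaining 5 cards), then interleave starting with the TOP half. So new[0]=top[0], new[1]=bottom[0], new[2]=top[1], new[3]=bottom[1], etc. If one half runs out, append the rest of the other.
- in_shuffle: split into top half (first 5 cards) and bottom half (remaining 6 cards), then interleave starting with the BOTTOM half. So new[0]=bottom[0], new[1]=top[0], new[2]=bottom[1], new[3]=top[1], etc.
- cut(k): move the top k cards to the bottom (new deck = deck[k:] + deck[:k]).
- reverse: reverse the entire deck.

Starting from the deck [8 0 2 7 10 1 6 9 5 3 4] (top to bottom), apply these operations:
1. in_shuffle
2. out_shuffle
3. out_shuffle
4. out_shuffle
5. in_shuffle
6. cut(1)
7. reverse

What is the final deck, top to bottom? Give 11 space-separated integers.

After op 1 (in_shuffle): [1 8 6 0 9 2 5 7 3 10 4]
After op 2 (out_shuffle): [1 5 8 7 6 3 0 10 9 4 2]
After op 3 (out_shuffle): [1 0 5 10 8 9 7 4 6 2 3]
After op 4 (out_shuffle): [1 7 0 4 5 6 10 2 8 3 9]
After op 5 (in_shuffle): [6 1 10 7 2 0 8 4 3 5 9]
After op 6 (cut(1)): [1 10 7 2 0 8 4 3 5 9 6]
After op 7 (reverse): [6 9 5 3 4 8 0 2 7 10 1]

Answer: 6 9 5 3 4 8 0 2 7 10 1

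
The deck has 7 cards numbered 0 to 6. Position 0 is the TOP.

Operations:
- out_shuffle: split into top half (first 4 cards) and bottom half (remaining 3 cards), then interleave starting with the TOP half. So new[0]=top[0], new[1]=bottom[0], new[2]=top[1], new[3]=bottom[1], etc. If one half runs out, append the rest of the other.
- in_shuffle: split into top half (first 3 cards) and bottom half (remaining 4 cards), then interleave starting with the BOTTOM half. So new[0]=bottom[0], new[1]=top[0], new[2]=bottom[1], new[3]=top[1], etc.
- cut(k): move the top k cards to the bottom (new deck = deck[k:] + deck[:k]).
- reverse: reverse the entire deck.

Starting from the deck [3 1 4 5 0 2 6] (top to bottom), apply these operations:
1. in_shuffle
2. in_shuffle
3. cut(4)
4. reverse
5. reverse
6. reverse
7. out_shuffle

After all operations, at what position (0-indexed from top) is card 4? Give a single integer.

Answer: 5

Derivation:
After op 1 (in_shuffle): [5 3 0 1 2 4 6]
After op 2 (in_shuffle): [1 5 2 3 4 0 6]
After op 3 (cut(4)): [4 0 6 1 5 2 3]
After op 4 (reverse): [3 2 5 1 6 0 4]
After op 5 (reverse): [4 0 6 1 5 2 3]
After op 6 (reverse): [3 2 5 1 6 0 4]
After op 7 (out_shuffle): [3 6 2 0 5 4 1]
Card 4 is at position 5.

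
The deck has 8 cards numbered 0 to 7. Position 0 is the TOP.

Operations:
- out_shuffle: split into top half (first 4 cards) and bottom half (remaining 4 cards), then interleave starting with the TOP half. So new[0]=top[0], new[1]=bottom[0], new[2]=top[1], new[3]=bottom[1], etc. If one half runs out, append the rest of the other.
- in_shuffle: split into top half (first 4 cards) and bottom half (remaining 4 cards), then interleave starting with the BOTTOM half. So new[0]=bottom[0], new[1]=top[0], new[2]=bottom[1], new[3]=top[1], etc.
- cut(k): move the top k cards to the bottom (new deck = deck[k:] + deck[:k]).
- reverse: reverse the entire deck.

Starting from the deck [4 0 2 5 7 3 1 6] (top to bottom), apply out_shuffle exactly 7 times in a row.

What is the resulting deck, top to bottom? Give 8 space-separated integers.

Answer: 4 7 0 3 2 1 5 6

Derivation:
After op 1 (out_shuffle): [4 7 0 3 2 1 5 6]
After op 2 (out_shuffle): [4 2 7 1 0 5 3 6]
After op 3 (out_shuffle): [4 0 2 5 7 3 1 6]
After op 4 (out_shuffle): [4 7 0 3 2 1 5 6]
After op 5 (out_shuffle): [4 2 7 1 0 5 3 6]
After op 6 (out_shuffle): [4 0 2 5 7 3 1 6]
After op 7 (out_shuffle): [4 7 0 3 2 1 5 6]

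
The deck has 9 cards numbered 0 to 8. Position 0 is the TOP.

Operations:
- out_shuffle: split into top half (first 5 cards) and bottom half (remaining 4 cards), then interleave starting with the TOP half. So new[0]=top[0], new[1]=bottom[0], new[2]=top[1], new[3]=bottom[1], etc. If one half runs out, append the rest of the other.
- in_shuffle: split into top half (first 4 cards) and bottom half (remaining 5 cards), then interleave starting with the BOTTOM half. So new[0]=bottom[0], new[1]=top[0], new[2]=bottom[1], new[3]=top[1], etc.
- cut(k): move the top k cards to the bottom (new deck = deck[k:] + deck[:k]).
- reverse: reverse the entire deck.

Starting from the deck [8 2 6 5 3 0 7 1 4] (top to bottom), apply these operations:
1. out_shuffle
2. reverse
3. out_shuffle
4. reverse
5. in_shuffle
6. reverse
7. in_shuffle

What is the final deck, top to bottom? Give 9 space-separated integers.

After op 1 (out_shuffle): [8 0 2 7 6 1 5 4 3]
After op 2 (reverse): [3 4 5 1 6 7 2 0 8]
After op 3 (out_shuffle): [3 7 4 2 5 0 1 8 6]
After op 4 (reverse): [6 8 1 0 5 2 4 7 3]
After op 5 (in_shuffle): [5 6 2 8 4 1 7 0 3]
After op 6 (reverse): [3 0 7 1 4 8 2 6 5]
After op 7 (in_shuffle): [4 3 8 0 2 7 6 1 5]

Answer: 4 3 8 0 2 7 6 1 5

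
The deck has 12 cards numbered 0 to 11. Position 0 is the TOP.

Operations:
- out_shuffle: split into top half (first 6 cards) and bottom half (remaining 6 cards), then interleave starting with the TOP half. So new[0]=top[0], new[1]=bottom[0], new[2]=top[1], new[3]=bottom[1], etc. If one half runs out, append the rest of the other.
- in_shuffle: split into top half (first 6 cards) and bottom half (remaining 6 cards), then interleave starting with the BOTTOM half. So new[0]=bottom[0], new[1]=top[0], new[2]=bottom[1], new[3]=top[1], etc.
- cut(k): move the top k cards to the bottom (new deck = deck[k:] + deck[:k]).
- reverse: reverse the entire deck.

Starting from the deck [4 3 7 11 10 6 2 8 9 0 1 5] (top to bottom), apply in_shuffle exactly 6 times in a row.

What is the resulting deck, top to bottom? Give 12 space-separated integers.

After op 1 (in_shuffle): [2 4 8 3 9 7 0 11 1 10 5 6]
After op 2 (in_shuffle): [0 2 11 4 1 8 10 3 5 9 6 7]
After op 3 (in_shuffle): [10 0 3 2 5 11 9 4 6 1 7 8]
After op 4 (in_shuffle): [9 10 4 0 6 3 1 2 7 5 8 11]
After op 5 (in_shuffle): [1 9 2 10 7 4 5 0 8 6 11 3]
After op 6 (in_shuffle): [5 1 0 9 8 2 6 10 11 7 3 4]

Answer: 5 1 0 9 8 2 6 10 11 7 3 4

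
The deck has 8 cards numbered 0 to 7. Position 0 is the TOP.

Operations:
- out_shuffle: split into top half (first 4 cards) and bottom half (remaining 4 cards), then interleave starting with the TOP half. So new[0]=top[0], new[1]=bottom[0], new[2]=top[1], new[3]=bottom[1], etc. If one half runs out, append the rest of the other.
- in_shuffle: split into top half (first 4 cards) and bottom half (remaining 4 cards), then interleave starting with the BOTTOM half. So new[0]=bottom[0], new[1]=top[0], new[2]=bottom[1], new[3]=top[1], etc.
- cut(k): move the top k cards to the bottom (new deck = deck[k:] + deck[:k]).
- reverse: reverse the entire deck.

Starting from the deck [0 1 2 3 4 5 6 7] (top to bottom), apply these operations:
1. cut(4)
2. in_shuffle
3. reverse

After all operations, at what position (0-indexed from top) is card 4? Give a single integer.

Answer: 6

Derivation:
After op 1 (cut(4)): [4 5 6 7 0 1 2 3]
After op 2 (in_shuffle): [0 4 1 5 2 6 3 7]
After op 3 (reverse): [7 3 6 2 5 1 4 0]
Card 4 is at position 6.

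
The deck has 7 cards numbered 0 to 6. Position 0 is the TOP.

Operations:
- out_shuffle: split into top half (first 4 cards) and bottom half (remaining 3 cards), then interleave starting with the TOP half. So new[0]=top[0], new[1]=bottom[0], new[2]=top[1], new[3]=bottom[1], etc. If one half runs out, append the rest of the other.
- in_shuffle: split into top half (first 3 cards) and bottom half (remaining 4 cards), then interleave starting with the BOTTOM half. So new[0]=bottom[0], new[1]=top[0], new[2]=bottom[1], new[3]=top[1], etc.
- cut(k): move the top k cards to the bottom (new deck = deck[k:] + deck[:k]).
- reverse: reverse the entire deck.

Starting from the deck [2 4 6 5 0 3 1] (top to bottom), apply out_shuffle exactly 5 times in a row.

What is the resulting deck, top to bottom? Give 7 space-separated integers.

After op 1 (out_shuffle): [2 0 4 3 6 1 5]
After op 2 (out_shuffle): [2 6 0 1 4 5 3]
After op 3 (out_shuffle): [2 4 6 5 0 3 1]
After op 4 (out_shuffle): [2 0 4 3 6 1 5]
After op 5 (out_shuffle): [2 6 0 1 4 5 3]

Answer: 2 6 0 1 4 5 3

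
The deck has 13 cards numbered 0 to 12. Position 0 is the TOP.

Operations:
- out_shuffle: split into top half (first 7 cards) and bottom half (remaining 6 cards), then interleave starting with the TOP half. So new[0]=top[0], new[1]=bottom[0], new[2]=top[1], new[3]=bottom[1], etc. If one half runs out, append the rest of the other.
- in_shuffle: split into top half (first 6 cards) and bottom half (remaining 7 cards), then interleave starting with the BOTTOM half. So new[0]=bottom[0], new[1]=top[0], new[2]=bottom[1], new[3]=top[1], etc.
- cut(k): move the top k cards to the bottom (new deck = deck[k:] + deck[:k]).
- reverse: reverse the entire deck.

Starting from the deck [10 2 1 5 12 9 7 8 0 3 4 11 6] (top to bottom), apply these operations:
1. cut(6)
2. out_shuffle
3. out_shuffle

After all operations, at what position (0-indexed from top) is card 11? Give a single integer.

After op 1 (cut(6)): [7 8 0 3 4 11 6 10 2 1 5 12 9]
After op 2 (out_shuffle): [7 10 8 2 0 1 3 5 4 12 11 9 6]
After op 3 (out_shuffle): [7 5 10 4 8 12 2 11 0 9 1 6 3]
Card 11 is at position 7.

Answer: 7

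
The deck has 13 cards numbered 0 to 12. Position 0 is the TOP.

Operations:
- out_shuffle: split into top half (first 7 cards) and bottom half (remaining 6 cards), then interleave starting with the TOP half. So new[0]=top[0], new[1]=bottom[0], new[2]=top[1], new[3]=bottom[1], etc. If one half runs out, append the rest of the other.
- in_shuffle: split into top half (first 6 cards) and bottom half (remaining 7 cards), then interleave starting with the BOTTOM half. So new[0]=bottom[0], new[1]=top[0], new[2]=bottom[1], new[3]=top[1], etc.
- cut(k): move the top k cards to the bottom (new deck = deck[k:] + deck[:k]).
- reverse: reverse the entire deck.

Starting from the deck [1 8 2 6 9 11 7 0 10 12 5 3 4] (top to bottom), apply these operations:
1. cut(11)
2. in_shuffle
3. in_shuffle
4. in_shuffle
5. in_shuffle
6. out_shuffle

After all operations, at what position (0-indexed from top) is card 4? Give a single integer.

Answer: 10

Derivation:
After op 1 (cut(11)): [3 4 1 8 2 6 9 11 7 0 10 12 5]
After op 2 (in_shuffle): [9 3 11 4 7 1 0 8 10 2 12 6 5]
After op 3 (in_shuffle): [0 9 8 3 10 11 2 4 12 7 6 1 5]
After op 4 (in_shuffle): [2 0 4 9 12 8 7 3 6 10 1 11 5]
After op 5 (in_shuffle): [7 2 3 0 6 4 10 9 1 12 11 8 5]
After op 6 (out_shuffle): [7 9 2 1 3 12 0 11 6 8 4 5 10]
Card 4 is at position 10.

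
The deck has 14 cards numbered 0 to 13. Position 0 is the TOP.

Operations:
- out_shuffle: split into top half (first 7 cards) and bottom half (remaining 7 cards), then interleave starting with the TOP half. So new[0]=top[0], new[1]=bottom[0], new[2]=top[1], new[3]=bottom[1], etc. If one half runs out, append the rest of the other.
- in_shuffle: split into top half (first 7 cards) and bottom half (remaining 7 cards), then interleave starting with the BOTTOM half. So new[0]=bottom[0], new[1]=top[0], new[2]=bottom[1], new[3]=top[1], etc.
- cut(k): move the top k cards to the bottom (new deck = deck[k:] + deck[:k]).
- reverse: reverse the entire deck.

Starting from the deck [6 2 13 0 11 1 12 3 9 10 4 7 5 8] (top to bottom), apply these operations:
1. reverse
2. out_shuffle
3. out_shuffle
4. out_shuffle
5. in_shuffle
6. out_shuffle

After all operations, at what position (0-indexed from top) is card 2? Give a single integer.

Answer: 9

Derivation:
After op 1 (reverse): [8 5 7 4 10 9 3 12 1 11 0 13 2 6]
After op 2 (out_shuffle): [8 12 5 1 7 11 4 0 10 13 9 2 3 6]
After op 3 (out_shuffle): [8 0 12 10 5 13 1 9 7 2 11 3 4 6]
After op 4 (out_shuffle): [8 9 0 7 12 2 10 11 5 3 13 4 1 6]
After op 5 (in_shuffle): [11 8 5 9 3 0 13 7 4 12 1 2 6 10]
After op 6 (out_shuffle): [11 7 8 4 5 12 9 1 3 2 0 6 13 10]
Card 2 is at position 9.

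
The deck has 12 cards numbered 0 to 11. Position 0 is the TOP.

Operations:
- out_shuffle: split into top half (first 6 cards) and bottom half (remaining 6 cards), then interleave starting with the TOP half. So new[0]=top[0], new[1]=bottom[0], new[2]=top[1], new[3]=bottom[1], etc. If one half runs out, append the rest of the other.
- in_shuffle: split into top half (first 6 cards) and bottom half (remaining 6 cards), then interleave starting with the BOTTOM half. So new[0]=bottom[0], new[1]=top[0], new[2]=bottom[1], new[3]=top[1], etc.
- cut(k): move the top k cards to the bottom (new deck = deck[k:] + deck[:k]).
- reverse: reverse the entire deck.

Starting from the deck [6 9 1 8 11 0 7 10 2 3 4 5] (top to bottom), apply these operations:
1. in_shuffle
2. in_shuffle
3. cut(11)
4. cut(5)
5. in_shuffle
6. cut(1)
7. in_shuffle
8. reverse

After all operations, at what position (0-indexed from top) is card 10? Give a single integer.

After op 1 (in_shuffle): [7 6 10 9 2 1 3 8 4 11 5 0]
After op 2 (in_shuffle): [3 7 8 6 4 10 11 9 5 2 0 1]
After op 3 (cut(11)): [1 3 7 8 6 4 10 11 9 5 2 0]
After op 4 (cut(5)): [4 10 11 9 5 2 0 1 3 7 8 6]
After op 5 (in_shuffle): [0 4 1 10 3 11 7 9 8 5 6 2]
After op 6 (cut(1)): [4 1 10 3 11 7 9 8 5 6 2 0]
After op 7 (in_shuffle): [9 4 8 1 5 10 6 3 2 11 0 7]
After op 8 (reverse): [7 0 11 2 3 6 10 5 1 8 4 9]
Card 10 is at position 6.

Answer: 6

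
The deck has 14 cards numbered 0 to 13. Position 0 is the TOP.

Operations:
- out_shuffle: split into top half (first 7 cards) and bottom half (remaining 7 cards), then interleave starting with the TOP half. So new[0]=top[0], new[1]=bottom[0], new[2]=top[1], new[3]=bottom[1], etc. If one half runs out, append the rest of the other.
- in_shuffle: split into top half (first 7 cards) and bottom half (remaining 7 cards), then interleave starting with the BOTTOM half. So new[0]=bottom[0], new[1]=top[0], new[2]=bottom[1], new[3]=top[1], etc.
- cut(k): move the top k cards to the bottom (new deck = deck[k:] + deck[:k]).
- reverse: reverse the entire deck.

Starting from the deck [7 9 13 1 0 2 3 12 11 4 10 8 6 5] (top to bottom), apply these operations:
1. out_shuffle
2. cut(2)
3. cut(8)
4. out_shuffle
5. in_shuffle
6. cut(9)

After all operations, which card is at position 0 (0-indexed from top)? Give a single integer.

After op 1 (out_shuffle): [7 12 9 11 13 4 1 10 0 8 2 6 3 5]
After op 2 (cut(2)): [9 11 13 4 1 10 0 8 2 6 3 5 7 12]
After op 3 (cut(8)): [2 6 3 5 7 12 9 11 13 4 1 10 0 8]
After op 4 (out_shuffle): [2 11 6 13 3 4 5 1 7 10 12 0 9 8]
After op 5 (in_shuffle): [1 2 7 11 10 6 12 13 0 3 9 4 8 5]
After op 6 (cut(9)): [3 9 4 8 5 1 2 7 11 10 6 12 13 0]
Position 0: card 3.

Answer: 3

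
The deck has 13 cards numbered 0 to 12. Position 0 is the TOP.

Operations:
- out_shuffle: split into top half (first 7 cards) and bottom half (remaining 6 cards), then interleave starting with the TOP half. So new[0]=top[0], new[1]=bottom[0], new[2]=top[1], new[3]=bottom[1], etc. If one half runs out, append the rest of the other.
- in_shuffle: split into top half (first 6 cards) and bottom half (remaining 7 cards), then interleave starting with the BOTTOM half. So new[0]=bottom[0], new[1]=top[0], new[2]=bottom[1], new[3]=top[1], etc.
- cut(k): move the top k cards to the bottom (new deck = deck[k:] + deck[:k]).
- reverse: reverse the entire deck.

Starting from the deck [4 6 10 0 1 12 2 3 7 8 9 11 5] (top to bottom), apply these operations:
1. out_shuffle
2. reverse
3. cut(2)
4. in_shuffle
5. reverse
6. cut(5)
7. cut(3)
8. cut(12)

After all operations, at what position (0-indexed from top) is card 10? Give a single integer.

After op 1 (out_shuffle): [4 3 6 7 10 8 0 9 1 11 12 5 2]
After op 2 (reverse): [2 5 12 11 1 9 0 8 10 7 6 3 4]
After op 3 (cut(2)): [12 11 1 9 0 8 10 7 6 3 4 2 5]
After op 4 (in_shuffle): [10 12 7 11 6 1 3 9 4 0 2 8 5]
After op 5 (reverse): [5 8 2 0 4 9 3 1 6 11 7 12 10]
After op 6 (cut(5)): [9 3 1 6 11 7 12 10 5 8 2 0 4]
After op 7 (cut(3)): [6 11 7 12 10 5 8 2 0 4 9 3 1]
After op 8 (cut(12)): [1 6 11 7 12 10 5 8 2 0 4 9 3]
Card 10 is at position 5.

Answer: 5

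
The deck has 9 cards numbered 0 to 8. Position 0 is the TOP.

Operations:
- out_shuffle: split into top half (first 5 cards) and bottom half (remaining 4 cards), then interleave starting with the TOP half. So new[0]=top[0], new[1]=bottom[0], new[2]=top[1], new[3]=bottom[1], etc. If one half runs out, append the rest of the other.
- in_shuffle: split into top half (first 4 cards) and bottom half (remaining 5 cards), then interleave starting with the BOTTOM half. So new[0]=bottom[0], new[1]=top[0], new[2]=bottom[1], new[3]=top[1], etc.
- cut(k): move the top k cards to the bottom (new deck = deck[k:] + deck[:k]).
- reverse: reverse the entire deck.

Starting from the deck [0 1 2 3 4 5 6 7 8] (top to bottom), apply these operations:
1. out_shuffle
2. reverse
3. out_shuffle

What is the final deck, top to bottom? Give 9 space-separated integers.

After op 1 (out_shuffle): [0 5 1 6 2 7 3 8 4]
After op 2 (reverse): [4 8 3 7 2 6 1 5 0]
After op 3 (out_shuffle): [4 6 8 1 3 5 7 0 2]

Answer: 4 6 8 1 3 5 7 0 2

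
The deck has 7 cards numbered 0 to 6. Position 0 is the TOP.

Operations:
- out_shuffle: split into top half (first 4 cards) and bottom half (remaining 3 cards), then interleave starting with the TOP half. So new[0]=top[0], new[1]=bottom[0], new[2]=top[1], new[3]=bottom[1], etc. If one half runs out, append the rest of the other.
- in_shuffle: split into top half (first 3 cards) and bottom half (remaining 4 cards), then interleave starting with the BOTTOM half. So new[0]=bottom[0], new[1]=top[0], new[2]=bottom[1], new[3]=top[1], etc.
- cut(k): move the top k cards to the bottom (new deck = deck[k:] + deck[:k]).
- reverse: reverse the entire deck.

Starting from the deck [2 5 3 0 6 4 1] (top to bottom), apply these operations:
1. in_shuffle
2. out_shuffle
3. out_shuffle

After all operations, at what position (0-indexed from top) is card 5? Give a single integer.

After op 1 (in_shuffle): [0 2 6 5 4 3 1]
After op 2 (out_shuffle): [0 4 2 3 6 1 5]
After op 3 (out_shuffle): [0 6 4 1 2 5 3]
Card 5 is at position 5.

Answer: 5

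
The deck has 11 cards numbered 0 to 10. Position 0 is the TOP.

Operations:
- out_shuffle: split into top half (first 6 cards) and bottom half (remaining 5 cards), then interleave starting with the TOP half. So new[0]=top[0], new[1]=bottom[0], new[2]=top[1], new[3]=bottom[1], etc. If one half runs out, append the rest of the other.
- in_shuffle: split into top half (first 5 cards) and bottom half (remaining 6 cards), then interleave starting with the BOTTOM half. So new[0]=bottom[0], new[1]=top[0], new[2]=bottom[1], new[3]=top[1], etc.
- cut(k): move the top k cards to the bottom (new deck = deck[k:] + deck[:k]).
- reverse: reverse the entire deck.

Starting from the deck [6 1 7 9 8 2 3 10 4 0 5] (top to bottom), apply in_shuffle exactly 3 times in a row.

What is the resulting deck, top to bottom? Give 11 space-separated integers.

After op 1 (in_shuffle): [2 6 3 1 10 7 4 9 0 8 5]
After op 2 (in_shuffle): [7 2 4 6 9 3 0 1 8 10 5]
After op 3 (in_shuffle): [3 7 0 2 1 4 8 6 10 9 5]

Answer: 3 7 0 2 1 4 8 6 10 9 5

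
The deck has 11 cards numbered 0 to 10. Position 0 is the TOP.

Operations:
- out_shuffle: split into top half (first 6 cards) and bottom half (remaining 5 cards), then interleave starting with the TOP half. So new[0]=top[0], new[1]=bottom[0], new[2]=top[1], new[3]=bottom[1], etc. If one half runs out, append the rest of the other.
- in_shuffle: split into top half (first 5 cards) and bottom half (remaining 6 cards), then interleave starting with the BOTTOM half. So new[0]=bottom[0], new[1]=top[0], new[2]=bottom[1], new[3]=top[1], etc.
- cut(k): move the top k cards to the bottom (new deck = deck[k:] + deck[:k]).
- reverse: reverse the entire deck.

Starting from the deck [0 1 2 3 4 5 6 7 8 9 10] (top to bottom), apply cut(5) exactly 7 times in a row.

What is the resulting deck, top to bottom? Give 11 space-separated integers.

After op 1 (cut(5)): [5 6 7 8 9 10 0 1 2 3 4]
After op 2 (cut(5)): [10 0 1 2 3 4 5 6 7 8 9]
After op 3 (cut(5)): [4 5 6 7 8 9 10 0 1 2 3]
After op 4 (cut(5)): [9 10 0 1 2 3 4 5 6 7 8]
After op 5 (cut(5)): [3 4 5 6 7 8 9 10 0 1 2]
After op 6 (cut(5)): [8 9 10 0 1 2 3 4 5 6 7]
After op 7 (cut(5)): [2 3 4 5 6 7 8 9 10 0 1]

Answer: 2 3 4 5 6 7 8 9 10 0 1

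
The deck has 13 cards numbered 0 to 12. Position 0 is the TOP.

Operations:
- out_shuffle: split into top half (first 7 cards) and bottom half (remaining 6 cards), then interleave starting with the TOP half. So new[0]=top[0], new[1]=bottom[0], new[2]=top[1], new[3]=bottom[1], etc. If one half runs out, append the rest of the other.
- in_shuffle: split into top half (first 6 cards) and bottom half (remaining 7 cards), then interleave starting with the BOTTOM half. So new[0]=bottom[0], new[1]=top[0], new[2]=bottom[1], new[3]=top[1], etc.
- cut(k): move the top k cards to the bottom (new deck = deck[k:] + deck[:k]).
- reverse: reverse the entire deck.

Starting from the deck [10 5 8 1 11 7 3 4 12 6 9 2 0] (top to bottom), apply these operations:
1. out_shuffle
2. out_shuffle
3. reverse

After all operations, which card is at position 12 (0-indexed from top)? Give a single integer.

Answer: 10

Derivation:
After op 1 (out_shuffle): [10 4 5 12 8 6 1 9 11 2 7 0 3]
After op 2 (out_shuffle): [10 9 4 11 5 2 12 7 8 0 6 3 1]
After op 3 (reverse): [1 3 6 0 8 7 12 2 5 11 4 9 10]
Position 12: card 10.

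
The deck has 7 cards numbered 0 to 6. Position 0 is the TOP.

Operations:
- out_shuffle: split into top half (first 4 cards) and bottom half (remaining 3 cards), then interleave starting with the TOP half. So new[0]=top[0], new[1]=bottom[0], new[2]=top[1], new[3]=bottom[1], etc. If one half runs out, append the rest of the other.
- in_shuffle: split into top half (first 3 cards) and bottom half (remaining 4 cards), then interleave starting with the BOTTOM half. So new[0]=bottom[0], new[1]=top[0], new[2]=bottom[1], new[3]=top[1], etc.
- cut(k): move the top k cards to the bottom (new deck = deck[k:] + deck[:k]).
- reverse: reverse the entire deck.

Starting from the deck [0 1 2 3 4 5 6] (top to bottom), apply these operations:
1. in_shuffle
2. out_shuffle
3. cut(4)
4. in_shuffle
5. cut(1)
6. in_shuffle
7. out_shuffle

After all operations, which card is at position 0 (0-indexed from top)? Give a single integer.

Answer: 0

Derivation:
After op 1 (in_shuffle): [3 0 4 1 5 2 6]
After op 2 (out_shuffle): [3 5 0 2 4 6 1]
After op 3 (cut(4)): [4 6 1 3 5 0 2]
After op 4 (in_shuffle): [3 4 5 6 0 1 2]
After op 5 (cut(1)): [4 5 6 0 1 2 3]
After op 6 (in_shuffle): [0 4 1 5 2 6 3]
After op 7 (out_shuffle): [0 2 4 6 1 3 5]
Position 0: card 0.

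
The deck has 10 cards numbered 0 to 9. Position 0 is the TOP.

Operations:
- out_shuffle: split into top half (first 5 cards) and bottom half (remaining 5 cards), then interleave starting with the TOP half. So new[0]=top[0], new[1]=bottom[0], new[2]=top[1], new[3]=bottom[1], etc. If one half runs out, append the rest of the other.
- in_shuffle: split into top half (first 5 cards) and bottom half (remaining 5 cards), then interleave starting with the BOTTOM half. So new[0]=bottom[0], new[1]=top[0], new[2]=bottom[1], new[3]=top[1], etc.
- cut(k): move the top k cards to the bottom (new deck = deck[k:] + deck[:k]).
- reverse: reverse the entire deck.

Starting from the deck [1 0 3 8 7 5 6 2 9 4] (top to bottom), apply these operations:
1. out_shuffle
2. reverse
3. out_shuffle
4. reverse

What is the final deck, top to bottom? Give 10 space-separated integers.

After op 1 (out_shuffle): [1 5 0 6 3 2 8 9 7 4]
After op 2 (reverse): [4 7 9 8 2 3 6 0 5 1]
After op 3 (out_shuffle): [4 3 7 6 9 0 8 5 2 1]
After op 4 (reverse): [1 2 5 8 0 9 6 7 3 4]

Answer: 1 2 5 8 0 9 6 7 3 4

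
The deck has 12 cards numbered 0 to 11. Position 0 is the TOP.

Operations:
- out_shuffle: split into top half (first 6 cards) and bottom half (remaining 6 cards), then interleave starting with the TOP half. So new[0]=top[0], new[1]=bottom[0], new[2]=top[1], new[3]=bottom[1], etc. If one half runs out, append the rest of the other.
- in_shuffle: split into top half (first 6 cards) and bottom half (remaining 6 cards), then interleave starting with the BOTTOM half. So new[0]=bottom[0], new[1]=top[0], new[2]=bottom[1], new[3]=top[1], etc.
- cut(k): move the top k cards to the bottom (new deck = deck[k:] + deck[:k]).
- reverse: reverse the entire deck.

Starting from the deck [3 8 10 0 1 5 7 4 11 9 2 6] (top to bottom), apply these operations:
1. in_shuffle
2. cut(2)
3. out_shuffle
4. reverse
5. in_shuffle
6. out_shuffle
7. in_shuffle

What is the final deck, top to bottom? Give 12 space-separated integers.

Answer: 0 6 5 8 1 3 4 9 7 11 10 2

Derivation:
After op 1 (in_shuffle): [7 3 4 8 11 10 9 0 2 1 6 5]
After op 2 (cut(2)): [4 8 11 10 9 0 2 1 6 5 7 3]
After op 3 (out_shuffle): [4 2 8 1 11 6 10 5 9 7 0 3]
After op 4 (reverse): [3 0 7 9 5 10 6 11 1 8 2 4]
After op 5 (in_shuffle): [6 3 11 0 1 7 8 9 2 5 4 10]
After op 6 (out_shuffle): [6 8 3 9 11 2 0 5 1 4 7 10]
After op 7 (in_shuffle): [0 6 5 8 1 3 4 9 7 11 10 2]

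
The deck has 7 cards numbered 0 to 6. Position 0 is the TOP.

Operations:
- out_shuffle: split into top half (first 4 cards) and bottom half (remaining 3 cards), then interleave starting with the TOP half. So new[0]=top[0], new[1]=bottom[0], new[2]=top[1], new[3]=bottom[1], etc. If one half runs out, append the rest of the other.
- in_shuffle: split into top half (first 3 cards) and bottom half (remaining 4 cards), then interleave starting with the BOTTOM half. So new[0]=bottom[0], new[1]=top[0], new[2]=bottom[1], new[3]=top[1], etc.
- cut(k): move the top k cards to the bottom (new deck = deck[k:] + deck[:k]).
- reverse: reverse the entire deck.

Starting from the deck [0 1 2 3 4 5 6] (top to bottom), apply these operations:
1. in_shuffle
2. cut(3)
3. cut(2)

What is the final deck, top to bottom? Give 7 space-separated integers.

After op 1 (in_shuffle): [3 0 4 1 5 2 6]
After op 2 (cut(3)): [1 5 2 6 3 0 4]
After op 3 (cut(2)): [2 6 3 0 4 1 5]

Answer: 2 6 3 0 4 1 5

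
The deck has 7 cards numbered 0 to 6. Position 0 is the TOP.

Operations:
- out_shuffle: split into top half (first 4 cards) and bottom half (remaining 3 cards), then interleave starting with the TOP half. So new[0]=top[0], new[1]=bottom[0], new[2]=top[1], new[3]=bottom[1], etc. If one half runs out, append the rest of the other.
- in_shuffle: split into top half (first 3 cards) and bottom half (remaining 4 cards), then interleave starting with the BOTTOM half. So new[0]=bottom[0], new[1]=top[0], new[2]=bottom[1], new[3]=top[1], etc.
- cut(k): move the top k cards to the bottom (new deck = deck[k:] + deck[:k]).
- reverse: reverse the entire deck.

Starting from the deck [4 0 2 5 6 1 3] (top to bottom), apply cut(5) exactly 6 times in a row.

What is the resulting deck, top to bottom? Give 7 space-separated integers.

After op 1 (cut(5)): [1 3 4 0 2 5 6]
After op 2 (cut(5)): [5 6 1 3 4 0 2]
After op 3 (cut(5)): [0 2 5 6 1 3 4]
After op 4 (cut(5)): [3 4 0 2 5 6 1]
After op 5 (cut(5)): [6 1 3 4 0 2 5]
After op 6 (cut(5)): [2 5 6 1 3 4 0]

Answer: 2 5 6 1 3 4 0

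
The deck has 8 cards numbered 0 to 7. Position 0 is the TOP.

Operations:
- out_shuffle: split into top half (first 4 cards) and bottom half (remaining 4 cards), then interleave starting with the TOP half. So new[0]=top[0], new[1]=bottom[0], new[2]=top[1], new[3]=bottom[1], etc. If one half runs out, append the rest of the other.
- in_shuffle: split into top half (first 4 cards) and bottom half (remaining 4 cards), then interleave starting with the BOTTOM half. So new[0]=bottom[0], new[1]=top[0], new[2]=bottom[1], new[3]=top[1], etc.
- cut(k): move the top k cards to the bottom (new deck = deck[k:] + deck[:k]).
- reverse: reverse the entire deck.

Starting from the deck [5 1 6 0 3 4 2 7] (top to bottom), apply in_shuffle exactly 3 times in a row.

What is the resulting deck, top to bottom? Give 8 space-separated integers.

Answer: 7 2 4 3 0 6 1 5

Derivation:
After op 1 (in_shuffle): [3 5 4 1 2 6 7 0]
After op 2 (in_shuffle): [2 3 6 5 7 4 0 1]
After op 3 (in_shuffle): [7 2 4 3 0 6 1 5]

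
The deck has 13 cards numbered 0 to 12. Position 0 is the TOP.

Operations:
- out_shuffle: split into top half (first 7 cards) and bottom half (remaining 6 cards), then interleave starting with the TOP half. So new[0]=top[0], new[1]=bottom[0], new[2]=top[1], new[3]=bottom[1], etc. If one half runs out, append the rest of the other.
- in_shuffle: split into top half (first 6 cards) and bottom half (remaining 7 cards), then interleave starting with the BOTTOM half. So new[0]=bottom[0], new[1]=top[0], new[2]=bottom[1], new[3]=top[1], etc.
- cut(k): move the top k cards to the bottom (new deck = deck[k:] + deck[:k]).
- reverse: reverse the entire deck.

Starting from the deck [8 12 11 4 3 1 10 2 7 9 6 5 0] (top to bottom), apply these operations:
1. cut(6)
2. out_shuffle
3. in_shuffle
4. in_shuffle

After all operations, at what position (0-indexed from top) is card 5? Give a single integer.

Answer: 4

Derivation:
After op 1 (cut(6)): [10 2 7 9 6 5 0 8 12 11 4 3 1]
After op 2 (out_shuffle): [10 8 2 12 7 11 9 4 6 3 5 1 0]
After op 3 (in_shuffle): [9 10 4 8 6 2 3 12 5 7 1 11 0]
After op 4 (in_shuffle): [3 9 12 10 5 4 7 8 1 6 11 2 0]
Card 5 is at position 4.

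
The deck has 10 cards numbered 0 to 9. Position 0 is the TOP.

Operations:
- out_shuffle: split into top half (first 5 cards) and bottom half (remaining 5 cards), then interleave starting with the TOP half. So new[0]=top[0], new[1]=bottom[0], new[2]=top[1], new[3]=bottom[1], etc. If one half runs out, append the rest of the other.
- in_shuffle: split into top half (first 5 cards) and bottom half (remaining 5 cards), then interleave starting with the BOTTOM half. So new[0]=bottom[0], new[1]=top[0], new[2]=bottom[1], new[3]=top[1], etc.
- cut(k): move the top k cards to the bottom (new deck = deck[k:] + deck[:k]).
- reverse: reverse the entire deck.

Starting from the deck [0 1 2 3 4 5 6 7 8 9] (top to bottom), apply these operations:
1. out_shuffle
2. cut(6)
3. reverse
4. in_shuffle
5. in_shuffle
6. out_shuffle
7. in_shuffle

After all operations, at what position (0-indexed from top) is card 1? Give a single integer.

After op 1 (out_shuffle): [0 5 1 6 2 7 3 8 4 9]
After op 2 (cut(6)): [3 8 4 9 0 5 1 6 2 7]
After op 3 (reverse): [7 2 6 1 5 0 9 4 8 3]
After op 4 (in_shuffle): [0 7 9 2 4 6 8 1 3 5]
After op 5 (in_shuffle): [6 0 8 7 1 9 3 2 5 4]
After op 6 (out_shuffle): [6 9 0 3 8 2 7 5 1 4]
After op 7 (in_shuffle): [2 6 7 9 5 0 1 3 4 8]
Card 1 is at position 6.

Answer: 6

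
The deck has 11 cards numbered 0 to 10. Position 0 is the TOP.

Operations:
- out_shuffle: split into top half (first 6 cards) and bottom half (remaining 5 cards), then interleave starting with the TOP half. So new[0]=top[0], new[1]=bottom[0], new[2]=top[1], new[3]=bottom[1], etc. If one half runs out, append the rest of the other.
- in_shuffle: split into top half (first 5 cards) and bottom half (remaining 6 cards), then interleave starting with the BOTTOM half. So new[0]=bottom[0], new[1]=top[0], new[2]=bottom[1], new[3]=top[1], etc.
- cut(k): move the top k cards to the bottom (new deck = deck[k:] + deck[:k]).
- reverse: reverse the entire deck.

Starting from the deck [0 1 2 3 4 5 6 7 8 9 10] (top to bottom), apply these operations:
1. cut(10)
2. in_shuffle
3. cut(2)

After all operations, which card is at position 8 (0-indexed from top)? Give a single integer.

After op 1 (cut(10)): [10 0 1 2 3 4 5 6 7 8 9]
After op 2 (in_shuffle): [4 10 5 0 6 1 7 2 8 3 9]
After op 3 (cut(2)): [5 0 6 1 7 2 8 3 9 4 10]
Position 8: card 9.

Answer: 9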